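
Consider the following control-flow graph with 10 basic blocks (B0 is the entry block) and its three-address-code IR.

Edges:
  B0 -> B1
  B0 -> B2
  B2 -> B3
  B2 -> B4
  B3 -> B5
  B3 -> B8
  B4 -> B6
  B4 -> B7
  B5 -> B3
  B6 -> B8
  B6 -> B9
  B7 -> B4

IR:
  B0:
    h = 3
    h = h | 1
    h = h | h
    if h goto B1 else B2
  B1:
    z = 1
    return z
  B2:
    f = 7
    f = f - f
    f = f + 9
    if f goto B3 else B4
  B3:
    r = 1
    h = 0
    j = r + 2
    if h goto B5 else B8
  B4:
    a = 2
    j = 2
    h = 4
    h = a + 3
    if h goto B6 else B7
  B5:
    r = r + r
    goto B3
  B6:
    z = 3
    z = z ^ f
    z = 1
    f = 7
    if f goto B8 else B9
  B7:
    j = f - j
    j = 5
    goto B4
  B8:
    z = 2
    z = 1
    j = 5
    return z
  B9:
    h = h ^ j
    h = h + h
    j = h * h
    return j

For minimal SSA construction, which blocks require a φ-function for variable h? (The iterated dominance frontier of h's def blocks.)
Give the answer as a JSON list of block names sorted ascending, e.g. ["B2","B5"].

idom tree: B1←B0 B2←B0 B3←B2 B4←B2 B5←B3 B6←B4 B7←B4 B8←B2 B9←B6
Dom∩ at merges:
  B3: preds {B2,B5}: {B0,B2} ∩ {B0,B2,B3,B5} = {B0,B2}; idom=B2
  B4: preds {B2,B7}: {B0,B2} ∩ {B0,B2,B4,B7} = {B0,B2}; idom=B2
  B8: preds {B3,B6}: {B0,B2,B3} ∩ {B0,B2,B4,B6} = {B0,B2}; idom=B2

DF derivation:
  join B3 pred B2: · stop@B2
  join B3 pred B5: B5→B3 stop@B2
  join B4 pred B2: · stop@B2
  join B4 pred B7: B7→B4 stop@B2
  join B8 pred B3: B3 stop@B2
  join B8 pred B6: B6→B4 stop@B2
  B0 → ∅
  B1 → ∅
  B2 → ∅
  B3 → {B3,B8}
  B4 → {B4,B8}
  B5 → {B3}
  B6 → {B8}
  B7 → {B4}
  B8 → ∅
  B9 → ∅

φ for h: defs {B0,B3,B4,B9}
  DF⁺ = {B3,B4,B8}

Answer: ["B3", "B4", "B8"]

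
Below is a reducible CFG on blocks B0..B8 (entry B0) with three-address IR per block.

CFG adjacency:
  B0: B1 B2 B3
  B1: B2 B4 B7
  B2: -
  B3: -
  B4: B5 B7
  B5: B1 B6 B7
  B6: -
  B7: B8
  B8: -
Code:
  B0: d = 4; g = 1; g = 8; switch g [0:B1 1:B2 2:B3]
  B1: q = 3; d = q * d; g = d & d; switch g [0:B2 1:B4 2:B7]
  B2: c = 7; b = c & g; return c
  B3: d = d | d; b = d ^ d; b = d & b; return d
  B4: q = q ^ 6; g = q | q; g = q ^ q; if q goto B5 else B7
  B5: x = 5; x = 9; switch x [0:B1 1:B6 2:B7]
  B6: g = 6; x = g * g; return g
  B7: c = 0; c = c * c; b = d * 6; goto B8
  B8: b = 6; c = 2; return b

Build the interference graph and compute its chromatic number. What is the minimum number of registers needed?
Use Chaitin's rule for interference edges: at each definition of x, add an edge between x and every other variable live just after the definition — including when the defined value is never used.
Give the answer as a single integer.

Block summaries:
  B0: {d,g} / ∅
  B1: {d,g,q} / {d}
  B2: {b,c} / {g}
  B3: {b,d} / {d}
  B4: {g,q} / {q}
  B5: {x} / ∅
  B6: {g,x} / ∅
  B7: {b,c} / {d}
  B8: {b,c} / ∅

Backward fixpoint:
  B0 li=∅ lo={d,g}
  B1 li={d} lo={d,g,q}
  B2 li={g} lo=∅
  B3 li={d} lo=∅
  B4 li={d,q} lo={d}
  B5 li={d} lo={d}
  B6 li=∅ lo=∅
  B7 li={d} lo=∅
  B8 li=∅ lo=∅

Interference:
  b — {c,d}
  c — {b,d,g}
  d — {b,c,g,q,x}
  g — {c,d,q,x}
  q — {d,g}
  x — {d,g}

Colouring:
  lower bound: {b,c,d} mutually conflict ⇒ χ ≥ 3
  3-colouring: R0={d}  R1={b,g}  R2={c,q,x}
  χ = 3

Answer: 3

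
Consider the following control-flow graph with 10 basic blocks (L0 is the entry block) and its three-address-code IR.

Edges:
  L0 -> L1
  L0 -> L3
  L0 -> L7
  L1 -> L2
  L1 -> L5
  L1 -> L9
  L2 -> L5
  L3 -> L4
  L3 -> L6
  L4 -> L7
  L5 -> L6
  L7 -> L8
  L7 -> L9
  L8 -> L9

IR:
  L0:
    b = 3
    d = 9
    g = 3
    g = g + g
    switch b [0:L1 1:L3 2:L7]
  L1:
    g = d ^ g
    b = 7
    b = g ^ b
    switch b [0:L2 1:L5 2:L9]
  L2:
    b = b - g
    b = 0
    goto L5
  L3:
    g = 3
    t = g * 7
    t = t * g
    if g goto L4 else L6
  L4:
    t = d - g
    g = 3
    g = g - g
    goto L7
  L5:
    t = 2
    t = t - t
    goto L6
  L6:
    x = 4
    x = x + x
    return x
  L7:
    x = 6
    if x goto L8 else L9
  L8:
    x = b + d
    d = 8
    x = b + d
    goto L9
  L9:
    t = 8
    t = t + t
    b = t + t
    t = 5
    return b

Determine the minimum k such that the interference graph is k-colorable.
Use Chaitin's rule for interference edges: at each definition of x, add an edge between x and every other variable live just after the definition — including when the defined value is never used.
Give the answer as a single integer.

Answer: 4

Derivation:
Block summaries:
  L0: {b,d,g} / ∅
  L1: {b,g} / {d,g}
  L2: {b} / {b,g}
  L3: {g,t} / ∅
  L4: {g,t} / {d,g}
  L5: {t} / ∅
  L6: {x} / ∅
  L7: {x} / ∅
  L8: {d,x} / {b,d}
  L9: {b,t} / ∅

Live sets:
  L0 li=∅ lo={b,d,g}
  L1 li={d,g} lo={b,g}
  L2 li={b,g} lo=∅
  L3 li={b,d} lo={b,d,g}
  L4 li={b,d,g} lo={b,d}
  L5 li=∅ lo=∅
  L6 li=∅ lo=∅
  L7 li={b,d} lo={b,d}
  L8 li={b,d} lo=∅
  L9 li=∅ lo=∅

Interfere edges:
  b: {d,g,t,x}
  d: {b,g,t,x}
  g: {b,d,t}
  t: {b,d,g}
  x: {b,d}

Registers:
  lower bound: {b,d,g,t} mutually conflict ⇒ χ ≥ 4
  4-colouring: r0={b}  r1={d}  r2={g,x}  r3={t}
  χ = 4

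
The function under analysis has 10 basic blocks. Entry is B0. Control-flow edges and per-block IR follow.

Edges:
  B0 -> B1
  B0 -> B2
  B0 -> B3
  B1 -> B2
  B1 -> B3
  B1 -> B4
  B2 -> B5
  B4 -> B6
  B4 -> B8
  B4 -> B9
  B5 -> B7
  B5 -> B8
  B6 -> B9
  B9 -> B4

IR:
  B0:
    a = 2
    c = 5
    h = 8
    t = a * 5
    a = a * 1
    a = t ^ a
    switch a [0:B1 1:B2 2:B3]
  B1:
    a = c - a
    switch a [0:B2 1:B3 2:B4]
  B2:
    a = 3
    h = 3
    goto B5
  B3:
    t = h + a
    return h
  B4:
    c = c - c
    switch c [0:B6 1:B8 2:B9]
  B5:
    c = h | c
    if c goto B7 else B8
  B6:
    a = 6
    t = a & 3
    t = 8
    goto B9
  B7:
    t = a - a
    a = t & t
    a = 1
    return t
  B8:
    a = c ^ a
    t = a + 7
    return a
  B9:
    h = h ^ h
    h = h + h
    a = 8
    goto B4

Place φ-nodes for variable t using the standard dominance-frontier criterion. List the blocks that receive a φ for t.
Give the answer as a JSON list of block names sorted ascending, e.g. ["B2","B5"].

idom tree: B1←B0 B2←B0 B3←B0 B4←B1 B5←B2 B6←B4 B7←B5 B8←B0 B9←B4
Dom at joins:
  B2: preds {B0,B1}: {B0} ∩ {B0,B1} = {B0}; idom=B0
  B3: preds {B0,B1}: {B0} ∩ {B0,B1} = {B0}; idom=B0
  B4: preds {B1,B9}: {B0,B1} ∩ {B0,B1,B4,B9} = {B0,B1}; idom=B1
  B8: preds {B4,B5}: {B0,B1,B4} ∩ {B0,B2,B5} = {B0}; idom=B0
  B9: preds {B4,B6}: {B0,B1,B4} ∩ {B0,B1,B4,B6} = {B0,B1,B4}; idom=B4

DF walk-up:
  B2←B0: walk · to B0
  B2←B1: walk B1 to B0
  B3←B0: walk · to B0
  B3←B1: walk B1 to B0
  B4←B1: walk · to B1
  B4←B9: walk B9→B4 to B1
  B8←B4: walk B4→B1 to B0
  B8←B5: walk B5→B2 to B0
  B9←B4: walk · to B4
  B9←B6: walk B6 to B4
  B0 → ∅
  B1 → {B2,B3,B8}
  B2 → {B8}
  B3 → ∅
  B4 → {B4,B8}
  B5 → {B8}
  B6 → {B9}
  B7 → ∅
  B8 → ∅
  B9 → {B4}

φ for t: defs {B0,B3,B6,B7,B8}
  DF⁺ = {B4,B8,B9}

Answer: ["B4", "B8", "B9"]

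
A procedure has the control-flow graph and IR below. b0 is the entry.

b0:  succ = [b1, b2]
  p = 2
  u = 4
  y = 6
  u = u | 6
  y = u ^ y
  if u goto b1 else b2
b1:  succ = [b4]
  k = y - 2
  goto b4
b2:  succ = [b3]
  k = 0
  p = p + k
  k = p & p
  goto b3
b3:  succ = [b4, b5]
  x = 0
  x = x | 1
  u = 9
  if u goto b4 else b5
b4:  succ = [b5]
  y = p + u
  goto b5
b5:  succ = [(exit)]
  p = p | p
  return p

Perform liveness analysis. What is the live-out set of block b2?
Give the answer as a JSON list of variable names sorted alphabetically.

Block summaries:
  b0: def={p,u,y} ue=∅
  b1: def={k} ue={y}
  b2: def={k,p} ue={p}
  b3: def={u,x} ue=∅
  b4: def={y} ue={p,u}
  b5: def={p} ue={p}

Live sets:
  b0 li=∅ lo={p,u,y}
  b1 li={p,u,y} lo={p,u}
  b2 li={p} lo={p}
  b3 li={p} lo={p,u}
  b4 li={p,u} lo={p}
  b5 li={p} lo=∅

live-out(b2) = ["p"]

Answer: ["p"]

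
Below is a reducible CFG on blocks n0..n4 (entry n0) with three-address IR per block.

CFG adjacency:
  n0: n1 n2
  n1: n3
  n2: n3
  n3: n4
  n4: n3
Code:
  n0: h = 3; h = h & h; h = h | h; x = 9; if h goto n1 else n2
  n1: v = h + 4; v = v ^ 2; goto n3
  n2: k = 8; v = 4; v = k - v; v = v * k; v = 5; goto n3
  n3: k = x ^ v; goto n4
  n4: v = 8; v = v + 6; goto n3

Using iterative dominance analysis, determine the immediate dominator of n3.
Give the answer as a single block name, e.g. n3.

Answer: n0

Analysis:
idom tree: n1←n0 n2←n0 n3←n0 n4←n3
Dom at joins:
  n3: preds {n1,n2,n4}: {n0,n1} ∩ {n0,n2} ∩ {n0,n3,n4} = {n0}; idom=n0

idom(n3) = n0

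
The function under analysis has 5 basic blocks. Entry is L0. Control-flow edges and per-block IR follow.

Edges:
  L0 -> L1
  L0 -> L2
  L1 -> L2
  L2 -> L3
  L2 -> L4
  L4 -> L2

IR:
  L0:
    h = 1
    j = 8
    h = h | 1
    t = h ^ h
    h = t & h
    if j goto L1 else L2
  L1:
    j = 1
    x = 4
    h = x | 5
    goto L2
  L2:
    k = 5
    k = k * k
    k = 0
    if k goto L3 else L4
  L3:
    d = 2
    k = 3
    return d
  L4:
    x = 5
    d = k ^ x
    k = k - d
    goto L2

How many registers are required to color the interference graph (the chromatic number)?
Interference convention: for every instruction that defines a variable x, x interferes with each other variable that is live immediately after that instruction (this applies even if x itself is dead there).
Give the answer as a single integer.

Answer: 3

Working:
def/use:
  L0: {h,j,t} / ∅
  L1: {h,j,x} / ∅
  L2: {k} / ∅
  L3: {d,k} / ∅
  L4: {d,k,x} / {k}

Liveness:
  live L0: ∅→∅
  live L1: ∅→∅
  live L2: ∅→{k}
  live L3: ∅→∅
  live L4: {k}→∅

Interfere edges:
  d: {k}
  h: {j,t}
  j: {h,t}
  k: {d,x}
  t: {h,j}
  x: {k}

Chromatic number:
  lower bound: {h,j,t} mutually conflict ⇒ χ ≥ 3
  assign d→R1 h→R0 j→R1 k→R0 t→R2 x→R1 — no edge inside a register ⇒ χ ≤ 3
  χ = 3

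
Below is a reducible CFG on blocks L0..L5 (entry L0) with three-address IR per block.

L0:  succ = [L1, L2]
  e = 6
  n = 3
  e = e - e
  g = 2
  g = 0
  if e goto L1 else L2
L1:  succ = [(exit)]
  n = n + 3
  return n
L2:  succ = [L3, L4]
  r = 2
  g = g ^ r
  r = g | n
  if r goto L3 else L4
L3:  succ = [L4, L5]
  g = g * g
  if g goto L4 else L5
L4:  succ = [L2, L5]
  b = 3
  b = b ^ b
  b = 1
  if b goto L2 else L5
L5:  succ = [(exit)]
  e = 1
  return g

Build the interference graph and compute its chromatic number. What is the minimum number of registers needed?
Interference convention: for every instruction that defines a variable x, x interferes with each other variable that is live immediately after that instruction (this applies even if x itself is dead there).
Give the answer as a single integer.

Answer: 3

Analysis:
Block summaries:
  L0: {e,g,n} / ∅
  L1: {n} / {n}
  L2: {g,r} / {g,n}
  L3: {g} / {g}
  L4: {b} / ∅
  L5: {e} / {g}

Liveness:
  L0: in=∅ out={g,n}
  L1: in={n} out=∅
  L2: in={g,n} out={g,n}
  L3: in={g,n} out={g,n}
  L4: in={g,n} out={g,n}
  L5: in={g} out=∅

Interfere edges:
  b — {g,n}
  e — {g,n}
  g — {b,e,n,r}
  n — {b,e,g,r}
  r — {g,n}

Chromatic number:
  clique {b,g,n} ⇒ need ≥ 3
  3-colouring: r0={g}  r1={n}  r2={b,e,r}
  χ = 3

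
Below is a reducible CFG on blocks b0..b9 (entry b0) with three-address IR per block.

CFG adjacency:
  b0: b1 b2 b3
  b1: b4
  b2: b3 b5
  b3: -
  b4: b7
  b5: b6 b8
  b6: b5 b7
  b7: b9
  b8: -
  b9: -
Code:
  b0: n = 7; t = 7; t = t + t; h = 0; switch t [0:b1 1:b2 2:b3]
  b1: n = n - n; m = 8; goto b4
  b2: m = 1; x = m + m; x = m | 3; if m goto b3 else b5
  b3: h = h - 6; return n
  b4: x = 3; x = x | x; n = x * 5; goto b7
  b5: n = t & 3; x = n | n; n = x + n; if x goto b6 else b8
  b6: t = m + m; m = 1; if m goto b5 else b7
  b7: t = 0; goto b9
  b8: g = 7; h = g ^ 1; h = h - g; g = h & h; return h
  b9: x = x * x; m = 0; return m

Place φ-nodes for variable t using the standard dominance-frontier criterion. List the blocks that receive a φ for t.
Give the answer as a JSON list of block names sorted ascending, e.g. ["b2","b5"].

Answer: ["b5", "b7"]

Derivation:
idom tree: b1←b0 b2←b0 b3←b0 b4←b1 b5←b2 b6←b5 b7←b0 b8←b5 b9←b7
Dom at joins:
  b3: preds {b0,b2}: {b0} ∩ {b0,b2} = {b0}; idom=b0
  b5: preds {b2,b6}: {b0,b2} ∩ {b0,b2,b5,b6} = {b0,b2}; idom=b2
  b7: preds {b4,b6}: {b0,b1,b4} ∩ {b0,b2,b5,b6} = {b0}; idom=b0

Frontier:
  join b3 pred b0: · stop@b0
  join b3 pred b2: b2 stop@b0
  join b5 pred b2: · stop@b2
  join b5 pred b6: b6→b5 stop@b2
  join b7 pred b4: b4→b1 stop@b0
  join b7 pred b6: b6→b5→b2 stop@b0
  b0 → ∅
  b1 → {b7}
  b2 → {b3,b7}
  b3 → ∅
  b4 → {b7}
  b5 → {b5,b7}
  b6 → {b5,b7}
  b7 → ∅
  b8 → ∅
  b9 → ∅

φ for t: defs {b0,b6,b7}
  DF⁺ = {b5,b7}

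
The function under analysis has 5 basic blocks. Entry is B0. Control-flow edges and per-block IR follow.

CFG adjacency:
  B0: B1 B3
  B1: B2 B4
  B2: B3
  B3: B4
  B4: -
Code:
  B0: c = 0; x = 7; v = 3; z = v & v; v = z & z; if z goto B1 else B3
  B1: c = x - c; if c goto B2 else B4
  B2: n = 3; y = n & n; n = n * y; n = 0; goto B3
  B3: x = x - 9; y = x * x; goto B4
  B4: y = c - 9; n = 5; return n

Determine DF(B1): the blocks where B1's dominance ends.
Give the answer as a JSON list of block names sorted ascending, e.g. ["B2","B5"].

idom tree: B1←B0 B2←B1 B3←B0 B4←B0
Dom∩ at merges:
  B3: preds {B0,B2}: {B0} ∩ {B0,B1,B2} = {B0}; idom=B0
  B4: preds {B1,B3}: {B0,B1} ∩ {B0,B3} = {B0}; idom=B0

DF derivation:
  join B3 pred B0: · stop@B0
  join B3 pred B2: B2→B1 stop@B0
  join B4 pred B1: B1 stop@B0
  join B4 pred B3: B3 stop@B0
  B0 → ∅
  B1 → {B3,B4}
  B2 → {B3}
  B3 → {B4}
  B4 → ∅

DF(B1) = ["B3", "B4"]

Answer: ["B3", "B4"]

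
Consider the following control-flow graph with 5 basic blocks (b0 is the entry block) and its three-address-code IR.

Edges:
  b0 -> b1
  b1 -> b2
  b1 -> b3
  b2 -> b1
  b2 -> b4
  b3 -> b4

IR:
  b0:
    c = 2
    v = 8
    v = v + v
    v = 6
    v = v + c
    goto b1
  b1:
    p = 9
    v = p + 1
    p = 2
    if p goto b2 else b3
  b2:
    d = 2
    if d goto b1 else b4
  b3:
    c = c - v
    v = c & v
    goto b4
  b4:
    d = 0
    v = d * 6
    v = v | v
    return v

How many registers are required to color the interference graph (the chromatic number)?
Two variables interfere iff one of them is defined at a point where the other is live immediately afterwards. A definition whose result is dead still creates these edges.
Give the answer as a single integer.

Answer: 3

Derivation:
def/use:
  b0: def={c,v} ue=∅
  b1: def={p,v} ue=∅
  b2: def={d} ue=∅
  b3: def={c,v} ue={c,v}
  b4: def={d,v} ue=∅

Liveness:
  b0 li=∅ lo={c}
  b1 li={c} lo={c,v}
  b2 li={c} lo={c}
  b3 li={c,v} lo=∅
  b4 li=∅ lo=∅

Interference:
  c — {d,p,v}
  d — {c}
  p — {c,v}
  v — {c,p}

Registers:
  {c,p,v} pairwise interfere (3-clique) ⇒ χ ≥ 3
  3-colouring: c0={c}  c1={d,p}  c2={v}
  χ = 3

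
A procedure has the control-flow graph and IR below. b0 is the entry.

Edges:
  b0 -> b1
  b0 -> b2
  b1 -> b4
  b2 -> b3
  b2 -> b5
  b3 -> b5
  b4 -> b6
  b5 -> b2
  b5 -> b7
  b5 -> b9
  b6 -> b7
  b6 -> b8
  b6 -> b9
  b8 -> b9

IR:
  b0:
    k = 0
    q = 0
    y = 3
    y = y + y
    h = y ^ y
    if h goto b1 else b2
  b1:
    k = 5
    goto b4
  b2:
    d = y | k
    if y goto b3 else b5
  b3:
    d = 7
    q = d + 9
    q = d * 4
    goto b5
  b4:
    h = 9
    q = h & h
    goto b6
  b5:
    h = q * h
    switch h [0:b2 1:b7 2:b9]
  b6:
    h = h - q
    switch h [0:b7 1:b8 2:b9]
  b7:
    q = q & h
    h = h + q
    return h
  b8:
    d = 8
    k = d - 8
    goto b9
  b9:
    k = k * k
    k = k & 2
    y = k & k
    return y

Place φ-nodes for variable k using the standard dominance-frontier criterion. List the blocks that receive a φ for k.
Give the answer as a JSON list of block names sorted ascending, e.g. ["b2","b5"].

idom tree: b1←b0 b2←b0 b3←b2 b4←b1 b5←b2 b6←b4 b7←b0 b8←b6 b9←b0
Join-block Dom:
  b2: preds {b0,b5}: {b0} ∩ {b0,b2,b5} = {b0}; idom=b0
  b5: preds {b2,b3}: {b0,b2} ∩ {b0,b2,b3} = {b0,b2}; idom=b2
  b7: preds {b5,b6}: {b0,b2,b5} ∩ {b0,b1,b4,b6} = {b0}; idom=b0
  b9: preds {b5,b6,b8}: {b0,b2,b5} ∩ {b0,b1,b4,b6} ∩ {b0,b1,b4,b6,b8} = {b0}; idom=b0

DF derivation:
  join b2 pred b0: · stop@b0
  join b2 pred b5: b5→b2 stop@b0
  join b5 pred b2: · stop@b2
  join b5 pred b3: b3 stop@b2
  join b7 pred b5: b5→b2 stop@b0
  join b7 pred b6: b6→b4→b1 stop@b0
  join b9 pred b5: b5→b2 stop@b0
  join b9 pred b6: b6→b4→b1 stop@b0
  join b9 pred b8: b8→b6→b4→b1 stop@b0
  b0 → ∅
  b1 → {b7,b9}
  b2 → {b2,b7,b9}
  b3 → {b5}
  b4 → {b7,b9}
  b5 → {b2,b7,b9}
  b6 → {b7,b9}
  b7 → ∅
  b8 → {b9}
  b9 → ∅

φ for k: defs {b0,b1,b8,b9}
  DF⁺ = {b7,b9}

Answer: ["b7", "b9"]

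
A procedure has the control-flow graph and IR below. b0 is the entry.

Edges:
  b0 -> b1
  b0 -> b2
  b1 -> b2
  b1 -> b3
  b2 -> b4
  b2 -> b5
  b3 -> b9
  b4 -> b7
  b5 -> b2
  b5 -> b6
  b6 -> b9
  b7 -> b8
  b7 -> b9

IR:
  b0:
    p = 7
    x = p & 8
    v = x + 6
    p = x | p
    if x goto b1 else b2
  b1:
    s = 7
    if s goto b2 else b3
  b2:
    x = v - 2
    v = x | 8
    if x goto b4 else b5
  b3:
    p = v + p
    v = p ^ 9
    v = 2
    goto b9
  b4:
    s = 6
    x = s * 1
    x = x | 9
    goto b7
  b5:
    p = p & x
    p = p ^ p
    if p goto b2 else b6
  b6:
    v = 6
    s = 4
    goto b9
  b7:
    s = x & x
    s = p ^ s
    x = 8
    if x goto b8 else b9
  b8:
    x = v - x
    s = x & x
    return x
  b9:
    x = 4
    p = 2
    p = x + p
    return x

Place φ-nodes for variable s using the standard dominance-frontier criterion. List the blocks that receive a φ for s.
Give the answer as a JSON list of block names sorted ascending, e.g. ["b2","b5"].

Answer: ["b2", "b9"]

Derivation:
idom tree: b1←b0 b2←b0 b3←b1 b4←b2 b5←b2 b6←b5 b7←b4 b8←b7 b9←b0
Dom∩ at merges:
  b2: preds {b0,b1,b5}: {b0} ∩ {b0,b1} ∩ {b0,b2,b5} = {b0}; idom=b0
  b9: preds {b3,b6,b7}: {b0,b1,b3} ∩ {b0,b2,b5,b6} ∩ {b0,b2,b4,b7} = {b0}; idom=b0

DF walk-up:
  join b2 pred b0: · stop@b0
  join b2 pred b1: b1 stop@b0
  join b2 pred b5: b5→b2 stop@b0
  join b9 pred b3: b3→b1 stop@b0
  join b9 pred b6: b6→b5→b2 stop@b0
  join b9 pred b7: b7→b4→b2 stop@b0
  b0 → ∅
  b1 → {b2,b9}
  b2 → {b2,b9}
  b3 → {b9}
  b4 → {b9}
  b5 → {b2,b9}
  b6 → {b9}
  b7 → {b9}
  b8 → ∅
  b9 → ∅

φ for s: defs {b1,b4,b6,b7,b8}
  DF⁺ = {b2,b9}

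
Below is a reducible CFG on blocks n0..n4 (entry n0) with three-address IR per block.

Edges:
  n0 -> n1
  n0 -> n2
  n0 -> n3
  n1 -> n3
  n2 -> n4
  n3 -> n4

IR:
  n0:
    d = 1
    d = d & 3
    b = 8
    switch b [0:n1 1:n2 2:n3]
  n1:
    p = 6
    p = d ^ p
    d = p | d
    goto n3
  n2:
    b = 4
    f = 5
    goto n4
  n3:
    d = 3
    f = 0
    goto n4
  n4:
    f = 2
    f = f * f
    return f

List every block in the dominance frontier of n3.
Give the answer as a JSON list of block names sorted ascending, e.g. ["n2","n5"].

Answer: ["n4"]

Derivation:
idom tree: n1←n0 n2←n0 n3←n0 n4←n0
Dom∩ at merges:
  n3: preds {n0,n1}: {n0} ∩ {n0,n1} = {n0}; idom=n0
  n4: preds {n2,n3}: {n0,n2} ∩ {n0,n3} = {n0}; idom=n0

DF walk-up:
  n3←n0: walk · to n0
  n3←n1: walk n1 to n0
  n4←n2: walk n2 to n0
  n4←n3: walk n3 to n0
  n0 → ∅
  n1 → {n3}
  n2 → {n4}
  n3 → {n4}
  n4 → ∅

DF(n3) = ["n4"]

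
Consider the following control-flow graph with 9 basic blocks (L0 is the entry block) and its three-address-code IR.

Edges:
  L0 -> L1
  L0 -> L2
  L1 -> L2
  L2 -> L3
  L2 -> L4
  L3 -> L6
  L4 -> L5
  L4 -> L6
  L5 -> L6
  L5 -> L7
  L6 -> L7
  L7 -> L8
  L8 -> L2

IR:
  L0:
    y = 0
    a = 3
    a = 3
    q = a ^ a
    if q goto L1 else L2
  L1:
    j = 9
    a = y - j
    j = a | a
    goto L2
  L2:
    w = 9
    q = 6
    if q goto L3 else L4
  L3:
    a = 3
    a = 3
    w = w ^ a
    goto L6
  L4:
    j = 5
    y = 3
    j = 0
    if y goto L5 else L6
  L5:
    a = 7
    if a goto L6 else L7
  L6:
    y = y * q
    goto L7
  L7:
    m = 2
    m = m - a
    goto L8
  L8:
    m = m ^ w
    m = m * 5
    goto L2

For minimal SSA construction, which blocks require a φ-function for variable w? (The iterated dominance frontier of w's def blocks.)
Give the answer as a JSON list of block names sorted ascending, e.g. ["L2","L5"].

Answer: ["L2", "L6", "L7"]

Working:
idom tree: L1←L0 L2←L0 L3←L2 L4←L2 L5←L4 L6←L2 L7←L2 L8←L7
Dom at joins:
  L2: preds {L0,L1,L8}: {L0} ∩ {L0,L1} ∩ {L0,L2,L7,L8} = {L0}; idom=L0
  L6: preds {L3,L4,L5}: {L0,L2,L3} ∩ {L0,L2,L4} ∩ {L0,L2,L4,L5} = {L0,L2}; idom=L2
  L7: preds {L5,L6}: {L0,L2,L4,L5} ∩ {L0,L2,L6} = {L0,L2}; idom=L2

Frontier:
  join L2 pred L0: · stop@L0
  join L2 pred L1: L1 stop@L0
  join L2 pred L8: L8→L7→L2 stop@L0
  join L6 pred L3: L3 stop@L2
  join L6 pred L4: L4 stop@L2
  join L6 pred L5: L5→L4 stop@L2
  join L7 pred L5: L5→L4 stop@L2
  join L7 pred L6: L6 stop@L2
  L0 → ∅
  L1 → {L2}
  L2 → {L2}
  L3 → {L6}
  L4 → {L6,L7}
  L5 → {L6,L7}
  L6 → {L7}
  L7 → {L2}
  L8 → {L2}

φ for w: defs {L2,L3}
  DF⁺ = {L2,L6,L7}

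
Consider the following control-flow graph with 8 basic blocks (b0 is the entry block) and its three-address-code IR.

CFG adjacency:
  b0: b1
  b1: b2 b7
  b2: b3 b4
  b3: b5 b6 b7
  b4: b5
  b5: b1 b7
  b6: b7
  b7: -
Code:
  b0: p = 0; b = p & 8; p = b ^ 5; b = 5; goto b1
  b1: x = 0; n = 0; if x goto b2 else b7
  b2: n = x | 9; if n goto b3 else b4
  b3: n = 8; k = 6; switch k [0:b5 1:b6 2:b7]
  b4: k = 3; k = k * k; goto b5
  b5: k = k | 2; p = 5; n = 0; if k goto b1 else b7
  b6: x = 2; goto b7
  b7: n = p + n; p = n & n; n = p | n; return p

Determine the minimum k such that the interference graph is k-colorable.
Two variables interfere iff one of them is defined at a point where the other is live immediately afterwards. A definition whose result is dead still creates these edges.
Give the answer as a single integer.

def/use:
  b0: def={b,p} ue=∅
  b1: def={n,x} ue=∅
  b2: def={n} ue={x}
  b3: def={k,n} ue=∅
  b4: def={k} ue=∅
  b5: def={k,n,p} ue={k}
  b6: def={x} ue=∅
  b7: def={n,p} ue={n,p}

Backward fixpoint:
  live b0: ∅→{p}
  live b1: {p}→{n,p,x}
  live b2: {p,x}→{p}
  live b3: {p}→{k,n,p}
  live b4: ∅→{k}
  live b5: {k}→{n,p}
  live b6: {n,p}→{n,p}
  live b7: {n,p}→∅

Interfere edges:
  b — {p}
  k — {n,p}
  n — {k,p,x}
  p — {b,k,n,x}
  x — {n,p}

Registers:
  lower bound: {k,n,p} mutually conflict ⇒ χ ≥ 3
  assign b→c1 k→c2 n→c1 p→c0 x→c2 — no edge inside a register ⇒ χ ≤ 3
  χ = 3

Answer: 3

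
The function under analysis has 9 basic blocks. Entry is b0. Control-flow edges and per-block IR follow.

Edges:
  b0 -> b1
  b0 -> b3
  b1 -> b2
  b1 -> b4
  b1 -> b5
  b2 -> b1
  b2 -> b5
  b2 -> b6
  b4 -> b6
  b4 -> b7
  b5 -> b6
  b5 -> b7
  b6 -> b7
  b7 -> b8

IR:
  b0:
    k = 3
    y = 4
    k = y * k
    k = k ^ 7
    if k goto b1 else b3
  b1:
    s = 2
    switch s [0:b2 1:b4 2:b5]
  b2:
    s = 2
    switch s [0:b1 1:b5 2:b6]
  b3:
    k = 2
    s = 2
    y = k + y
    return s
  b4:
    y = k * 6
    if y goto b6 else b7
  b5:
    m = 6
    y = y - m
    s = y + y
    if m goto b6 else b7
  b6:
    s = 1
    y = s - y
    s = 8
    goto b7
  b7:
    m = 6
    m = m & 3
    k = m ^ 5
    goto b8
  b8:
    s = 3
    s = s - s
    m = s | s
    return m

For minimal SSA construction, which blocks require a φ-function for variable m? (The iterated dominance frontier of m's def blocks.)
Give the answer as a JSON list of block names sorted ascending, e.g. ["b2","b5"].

idom tree: b1←b0 b2←b1 b3←b0 b4←b1 b5←b1 b6←b1 b7←b1 b8←b7
Join-block Dom:
  b1: preds {b0,b2}: {b0} ∩ {b0,b1,b2} = {b0}; idom=b0
  b5: preds {b1,b2}: {b0,b1} ∩ {b0,b1,b2} = {b0,b1}; idom=b1
  b6: preds {b2,b4,b5}: {b0,b1,b2} ∩ {b0,b1,b4} ∩ {b0,b1,b5} = {b0,b1}; idom=b1
  b7: preds {b4,b5,b6}: {b0,b1,b4} ∩ {b0,b1,b5} ∩ {b0,b1,b6} = {b0,b1}; idom=b1

DF walk-up:
  b1←b0: walk · to b0
  b1←b2: walk b2→b1 to b0
  b5←b1: walk · to b1
  b5←b2: walk b2 to b1
  b6←b2: walk b2 to b1
  b6←b4: walk b4 to b1
  b6←b5: walk b5 to b1
  b7←b4: walk b4 to b1
  b7←b5: walk b5 to b1
  b7←b6: walk b6 to b1
  b0 → ∅
  b1 → {b1}
  b2 → {b1,b5,b6}
  b3 → ∅
  b4 → {b6,b7}
  b5 → {b6,b7}
  b6 → {b7}
  b7 → ∅
  b8 → ∅

φ for m: defs {b5,b7,b8}
  DF⁺ = {b6,b7}

Answer: ["b6", "b7"]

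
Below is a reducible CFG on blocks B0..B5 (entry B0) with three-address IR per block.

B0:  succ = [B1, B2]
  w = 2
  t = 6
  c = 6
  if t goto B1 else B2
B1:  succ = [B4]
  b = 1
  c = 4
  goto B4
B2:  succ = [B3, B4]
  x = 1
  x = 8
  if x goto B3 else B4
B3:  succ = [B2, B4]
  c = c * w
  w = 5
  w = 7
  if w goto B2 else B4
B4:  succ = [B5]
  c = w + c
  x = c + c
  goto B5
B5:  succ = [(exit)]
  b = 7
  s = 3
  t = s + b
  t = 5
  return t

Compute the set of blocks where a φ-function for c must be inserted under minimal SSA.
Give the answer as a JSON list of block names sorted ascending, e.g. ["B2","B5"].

Answer: ["B2", "B4"]

Derivation:
idom tree: B1←B0 B2←B0 B3←B2 B4←B0 B5←B4
Dom∩ at merges:
  B2: preds {B0,B3}: {B0} ∩ {B0,B2,B3} = {B0}; idom=B0
  B4: preds {B1,B2,B3}: {B0,B1} ∩ {B0,B2} ∩ {B0,B2,B3} = {B0}; idom=B0

DF derivation:
  join B2 pred B0: · stop@B0
  join B2 pred B3: B3→B2 stop@B0
  join B4 pred B1: B1 stop@B0
  join B4 pred B2: B2 stop@B0
  join B4 pred B3: B3→B2 stop@B0
  B0: DF=∅
  B1: DF={B4}
  B2: DF={B2,B4}
  B3: DF={B2,B4}
  B4: DF=∅
  B5: DF=∅

φ for c: defs {B0,B1,B3,B4}
  DF⁺ = {B2,B4}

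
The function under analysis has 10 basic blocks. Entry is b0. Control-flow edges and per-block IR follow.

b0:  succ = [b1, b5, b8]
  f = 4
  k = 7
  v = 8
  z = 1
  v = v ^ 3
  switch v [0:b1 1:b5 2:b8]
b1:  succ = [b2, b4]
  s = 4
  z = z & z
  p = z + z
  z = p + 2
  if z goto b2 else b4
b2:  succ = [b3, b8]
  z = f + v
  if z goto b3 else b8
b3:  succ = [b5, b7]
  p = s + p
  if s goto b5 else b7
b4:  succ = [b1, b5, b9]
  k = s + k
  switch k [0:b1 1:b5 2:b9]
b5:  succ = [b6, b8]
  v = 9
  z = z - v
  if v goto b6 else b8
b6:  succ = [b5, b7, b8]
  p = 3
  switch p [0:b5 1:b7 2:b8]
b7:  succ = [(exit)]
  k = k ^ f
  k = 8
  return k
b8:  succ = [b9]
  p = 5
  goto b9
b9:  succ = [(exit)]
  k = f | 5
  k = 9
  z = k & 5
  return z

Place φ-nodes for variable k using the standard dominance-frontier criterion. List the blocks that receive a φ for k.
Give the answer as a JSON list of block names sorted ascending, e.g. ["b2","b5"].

Answer: ["b1", "b5", "b7", "b8", "b9"]

Working:
idom tree: b1←b0 b2←b1 b3←b2 b4←b1 b5←b0 b6←b5 b7←b0 b8←b0 b9←b0
Join-block Dom:
  b1: preds {b0,b4}: {b0} ∩ {b0,b1,b4} = {b0}; idom=b0
  b5: preds {b0,b3,b4,b6}: {b0} ∩ {b0,b1,b2,b3} ∩ {b0,b1,b4} ∩ {b0,b5,b6} = {b0}; idom=b0
  b7: preds {b3,b6}: {b0,b1,b2,b3} ∩ {b0,b5,b6} = {b0}; idom=b0
  b8: preds {b0,b2,b5,b6}: {b0} ∩ {b0,b1,b2} ∩ {b0,b5} ∩ {b0,b5,b6} = {b0}; idom=b0
  b9: preds {b4,b8}: {b0,b1,b4} ∩ {b0,b8} = {b0}; idom=b0

DF derivation:
  join b1 pred b0: · stop@b0
  join b1 pred b4: b4→b1 stop@b0
  join b5 pred b0: · stop@b0
  join b5 pred b3: b3→b2→b1 stop@b0
  join b5 pred b4: b4→b1 stop@b0
  join b5 pred b6: b6→b5 stop@b0
  join b7 pred b3: b3→b2→b1 stop@b0
  join b7 pred b6: b6→b5 stop@b0
  join b8 pred b0: · stop@b0
  join b8 pred b2: b2→b1 stop@b0
  join b8 pred b5: b5 stop@b0
  join b8 pred b6: b6→b5 stop@b0
  join b9 pred b4: b4→b1 stop@b0
  join b9 pred b8: b8 stop@b0
  b0: DF=∅
  b1: DF={b1,b5,b7,b8,b9}
  b2: DF={b5,b7,b8}
  b3: DF={b5,b7}
  b4: DF={b1,b5,b9}
  b5: DF={b5,b7,b8}
  b6: DF={b5,b7,b8}
  b7: DF=∅
  b8: DF={b9}
  b9: DF=∅

φ for k: defs {b0,b4,b7,b9}
  DF⁺ = {b1,b5,b7,b8,b9}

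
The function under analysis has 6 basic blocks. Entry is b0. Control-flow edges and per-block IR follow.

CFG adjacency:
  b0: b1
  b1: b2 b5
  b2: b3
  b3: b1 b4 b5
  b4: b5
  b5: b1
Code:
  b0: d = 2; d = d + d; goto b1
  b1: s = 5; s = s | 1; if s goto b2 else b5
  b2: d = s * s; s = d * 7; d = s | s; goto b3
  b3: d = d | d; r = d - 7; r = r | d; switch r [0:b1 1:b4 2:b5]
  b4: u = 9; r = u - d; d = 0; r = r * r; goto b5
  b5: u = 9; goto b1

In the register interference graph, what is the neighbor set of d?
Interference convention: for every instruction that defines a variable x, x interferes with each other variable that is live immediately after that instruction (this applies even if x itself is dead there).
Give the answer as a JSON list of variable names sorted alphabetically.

def/use:
  b0: {d} / ∅
  b1: {s} / ∅
  b2: {d,s} / {s}
  b3: {d,r} / {d}
  b4: {d,r,u} / {d}
  b5: {u} / ∅

Live sets:
  live b0: ∅→∅
  live b1: ∅→{s}
  live b2: {s}→{d}
  live b3: {d}→{d}
  live b4: {d}→∅
  live b5: ∅→∅

Interference:
  d — {r,u}
  r — {d}
  s — ∅
  u — {d}

N(d) = ["r", "u"]

Answer: ["r", "u"]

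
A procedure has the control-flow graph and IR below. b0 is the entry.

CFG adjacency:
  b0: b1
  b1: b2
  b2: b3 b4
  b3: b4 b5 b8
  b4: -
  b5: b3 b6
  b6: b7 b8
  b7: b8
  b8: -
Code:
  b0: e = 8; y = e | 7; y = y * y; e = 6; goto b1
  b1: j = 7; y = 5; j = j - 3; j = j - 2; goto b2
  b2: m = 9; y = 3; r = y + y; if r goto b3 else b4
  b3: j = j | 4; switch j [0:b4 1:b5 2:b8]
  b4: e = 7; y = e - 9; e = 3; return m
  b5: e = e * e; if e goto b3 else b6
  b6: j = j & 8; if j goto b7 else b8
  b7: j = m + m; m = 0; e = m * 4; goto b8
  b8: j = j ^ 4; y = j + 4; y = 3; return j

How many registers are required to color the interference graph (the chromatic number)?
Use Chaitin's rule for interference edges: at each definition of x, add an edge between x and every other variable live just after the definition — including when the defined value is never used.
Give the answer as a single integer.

def/use:
  b0: def={e,y} ue=∅
  b1: def={j,y} ue=∅
  b2: def={m,r,y} ue=∅
  b3: def={j} ue={j}
  b4: def={e,y} ue={m}
  b5: def={e} ue={e}
  b6: def={j} ue={j}
  b7: def={e,j,m} ue={m}
  b8: def={j,y} ue={j}

Backward fixpoint:
  live b0: ∅→{e}
  live b1: {e}→{e,j}
  live b2: {e,j}→{e,j,m}
  live b3: {e,j,m}→{e,j,m}
  live b4: {m}→∅
  live b5: {e,j,m}→{e,j,m}
  live b6: {j,m}→{j,m}
  live b7: {m}→{j}
  live b8: {j}→∅

Interfere edges:
  e: {j,m,r,y}
  j: {e,m,r,y}
  m: {e,j,r,y}
  r: {e,j,m}
  y: {e,j,m}

Registers:
  {e,j,m,r} pairwise interfere (4-clique) ⇒ χ ≥ 4
  assign e→c0 j→c1 m→c2 r→c3 y→c3 — no edge inside a register ⇒ χ ≤ 4
  χ = 4

Answer: 4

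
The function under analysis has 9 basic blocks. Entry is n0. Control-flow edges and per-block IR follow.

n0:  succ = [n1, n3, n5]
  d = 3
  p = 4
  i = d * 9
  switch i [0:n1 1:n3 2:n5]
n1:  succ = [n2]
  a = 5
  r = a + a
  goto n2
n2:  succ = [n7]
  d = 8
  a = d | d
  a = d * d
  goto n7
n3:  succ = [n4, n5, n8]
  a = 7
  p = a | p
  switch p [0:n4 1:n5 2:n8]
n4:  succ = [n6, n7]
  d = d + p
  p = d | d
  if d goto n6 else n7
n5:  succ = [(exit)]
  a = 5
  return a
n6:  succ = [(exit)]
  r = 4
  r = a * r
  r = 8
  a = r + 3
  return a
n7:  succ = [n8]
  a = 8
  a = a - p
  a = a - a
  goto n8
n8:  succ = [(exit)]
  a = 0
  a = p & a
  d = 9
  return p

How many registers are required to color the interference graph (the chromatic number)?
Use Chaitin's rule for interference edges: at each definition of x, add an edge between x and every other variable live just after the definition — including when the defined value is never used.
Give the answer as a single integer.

Block summaries:
  n0: def={d,i,p} ue=∅
  n1: def={a,r} ue=∅
  n2: def={a,d} ue=∅
  n3: def={a,p} ue={p}
  n4: def={d,p} ue={d,p}
  n5: def={a} ue=∅
  n6: def={a,r} ue={a}
  n7: def={a} ue={p}
  n8: def={a,d} ue={p}

Backward fixpoint:
  n0: in=∅ out={d,p}
  n1: in={p} out={p}
  n2: in={p} out={p}
  n3: in={d,p} out={a,d,p}
  n4: in={a,d,p} out={a,p}
  n5: in=∅ out=∅
  n6: in={a} out=∅
  n7: in={p} out={p}
  n8: in={p} out=∅

Interference:
  a↔{d,p,r}
  d↔{a,i,p}
  i↔{d,p}
  p↔{a,d,i,r}
  r↔{a,p}

Colouring:
  lower bound: {a,d,p} mutually conflict ⇒ χ ≥ 3
  assign a→R1 d→R2 i→R1 p→R0 r→R2 — no edge inside a register ⇒ χ ≤ 3
  χ = 3

Answer: 3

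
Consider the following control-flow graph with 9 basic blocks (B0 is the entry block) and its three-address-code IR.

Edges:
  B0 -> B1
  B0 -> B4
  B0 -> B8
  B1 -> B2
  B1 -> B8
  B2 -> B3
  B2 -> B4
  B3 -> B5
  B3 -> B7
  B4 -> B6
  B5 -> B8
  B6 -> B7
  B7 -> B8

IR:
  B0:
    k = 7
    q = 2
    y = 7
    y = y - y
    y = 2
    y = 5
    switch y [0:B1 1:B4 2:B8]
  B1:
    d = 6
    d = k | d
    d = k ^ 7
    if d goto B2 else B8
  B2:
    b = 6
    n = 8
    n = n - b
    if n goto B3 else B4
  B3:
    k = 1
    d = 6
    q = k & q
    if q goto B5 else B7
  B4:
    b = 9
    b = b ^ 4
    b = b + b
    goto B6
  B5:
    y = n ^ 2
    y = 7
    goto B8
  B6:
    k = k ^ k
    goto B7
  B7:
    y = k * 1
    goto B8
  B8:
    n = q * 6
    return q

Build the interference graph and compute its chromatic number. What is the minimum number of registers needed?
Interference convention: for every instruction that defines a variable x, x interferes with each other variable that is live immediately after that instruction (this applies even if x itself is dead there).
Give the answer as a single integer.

def/use:
  B0 def {k,q,y} use ∅
  B1 def {d} use {k}
  B2 def {b,n} use ∅
  B3 def {d,k,q} use {q}
  B4 def {b} use ∅
  B5 def {y} use {n}
  B6 def {k} use {k}
  B7 def {y} use {k}
  B8 def {n} use {q}

Liveness:
  live B0: ∅→{k,q}
  live B1: {k,q}→{k,q}
  live B2: {k,q}→{k,n,q}
  live B3: {n,q}→{k,n,q}
  live B4: {k,q}→{k,q}
  live B5: {n,q}→{q}
  live B6: {k,q}→{k,q}
  live B7: {k,q}→{q}
  live B8: {q}→∅

Interfere edges:
  b↔{k,n,q}
  d↔{k,n,q}
  k↔{b,d,n,q,y}
  n↔{b,d,k,q}
  q↔{b,d,k,n,y}
  y↔{k,q}

Registers:
  lower bound: {b,k,n,q} mutually conflict ⇒ χ ≥ 4
  4-colouring: R0={k}  R1={q}  R2={n,y}  R3={b,d}
  χ = 4

Answer: 4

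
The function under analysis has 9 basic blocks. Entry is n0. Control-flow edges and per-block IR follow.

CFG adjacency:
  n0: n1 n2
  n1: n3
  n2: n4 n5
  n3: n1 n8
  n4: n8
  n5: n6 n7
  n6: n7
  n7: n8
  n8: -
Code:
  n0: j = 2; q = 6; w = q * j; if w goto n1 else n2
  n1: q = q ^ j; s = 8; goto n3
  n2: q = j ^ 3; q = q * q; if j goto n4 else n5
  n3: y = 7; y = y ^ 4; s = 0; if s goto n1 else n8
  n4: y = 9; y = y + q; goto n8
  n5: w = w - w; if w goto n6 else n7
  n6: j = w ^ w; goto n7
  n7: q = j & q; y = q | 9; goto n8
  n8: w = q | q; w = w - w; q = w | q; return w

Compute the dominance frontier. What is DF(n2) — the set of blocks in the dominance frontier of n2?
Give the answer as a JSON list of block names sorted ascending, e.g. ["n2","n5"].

Answer: ["n8"]

Analysis:
idom tree: n1←n0 n2←n0 n3←n1 n4←n2 n5←n2 n6←n5 n7←n5 n8←n0
Dom at joins:
  n1: preds {n0,n3}: {n0} ∩ {n0,n1,n3} = {n0}; idom=n0
  n7: preds {n5,n6}: {n0,n2,n5} ∩ {n0,n2,n5,n6} = {n0,n2,n5}; idom=n5
  n8: preds {n3,n4,n7}: {n0,n1,n3} ∩ {n0,n2,n4} ∩ {n0,n2,n5,n7} = {n0}; idom=n0

DF walk-up:
  join n1 pred n0: · stop@n0
  join n1 pred n3: n3→n1 stop@n0
  join n7 pred n5: · stop@n5
  join n7 pred n6: n6 stop@n5
  join n8 pred n3: n3→n1 stop@n0
  join n8 pred n4: n4→n2 stop@n0
  join n8 pred n7: n7→n5→n2 stop@n0
  DF(n0)=∅
  DF(n1)={n1,n8}
  DF(n2)={n8}
  DF(n3)={n1,n8}
  DF(n4)={n8}
  DF(n5)={n8}
  DF(n6)={n7}
  DF(n7)={n8}
  DF(n8)=∅

DF(n2) = ["n8"]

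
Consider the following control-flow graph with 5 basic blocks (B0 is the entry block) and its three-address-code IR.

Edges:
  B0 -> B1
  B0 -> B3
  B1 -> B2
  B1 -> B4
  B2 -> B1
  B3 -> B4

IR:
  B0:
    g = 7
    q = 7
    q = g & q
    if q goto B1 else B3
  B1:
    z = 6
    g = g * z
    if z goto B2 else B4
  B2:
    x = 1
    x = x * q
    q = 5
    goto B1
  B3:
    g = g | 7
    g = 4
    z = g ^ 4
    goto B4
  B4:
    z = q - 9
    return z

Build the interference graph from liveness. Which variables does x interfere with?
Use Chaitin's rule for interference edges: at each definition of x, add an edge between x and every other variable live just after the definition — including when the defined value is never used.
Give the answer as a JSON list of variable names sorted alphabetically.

Answer: ["g", "q"]

Derivation:
Block summaries:
  B0: {g,q} / ∅
  B1: {g,z} / {g}
  B2: {q,x} / {q}
  B3: {g,z} / {g}
  B4: {z} / {q}

Backward fixpoint:
  B0 li=∅ lo={g,q}
  B1 li={g,q} lo={g,q}
  B2 li={g,q} lo={g,q}
  B3 li={g,q} lo={q}
  B4 li={q} lo=∅

Interference:
  g — {q,x,z}
  q — {g,x,z}
  x — {g,q}
  z — {g,q}

N(x) = ["g", "q"]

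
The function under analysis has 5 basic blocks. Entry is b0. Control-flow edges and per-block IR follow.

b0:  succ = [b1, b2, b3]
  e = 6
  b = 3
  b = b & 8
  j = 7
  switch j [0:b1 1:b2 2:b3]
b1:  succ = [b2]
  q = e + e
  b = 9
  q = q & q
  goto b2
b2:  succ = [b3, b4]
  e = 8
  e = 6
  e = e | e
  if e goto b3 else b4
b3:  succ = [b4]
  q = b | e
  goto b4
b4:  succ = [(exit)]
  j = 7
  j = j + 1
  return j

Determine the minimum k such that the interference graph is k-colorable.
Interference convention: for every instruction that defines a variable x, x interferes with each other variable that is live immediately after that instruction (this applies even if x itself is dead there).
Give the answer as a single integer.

Block summaries:
  b0: {b,e,j} / ∅
  b1: {b,q} / {e}
  b2: {e} / ∅
  b3: {q} / {b,e}
  b4: {j} / ∅

Backward fixpoint:
  b0: in=∅ out={b,e}
  b1: in={e} out={b}
  b2: in={b} out={b,e}
  b3: in={b,e} out=∅
  b4: in=∅ out=∅

Interfere edges:
  b — {e,j,q}
  e — {b,j}
  j — {b,e}
  q — {b}

Registers:
  lower bound: {b,e,j} mutually conflict ⇒ χ ≥ 3
  3-colouring: R0={b}  R1={e,q}  R2={j}
  χ = 3

Answer: 3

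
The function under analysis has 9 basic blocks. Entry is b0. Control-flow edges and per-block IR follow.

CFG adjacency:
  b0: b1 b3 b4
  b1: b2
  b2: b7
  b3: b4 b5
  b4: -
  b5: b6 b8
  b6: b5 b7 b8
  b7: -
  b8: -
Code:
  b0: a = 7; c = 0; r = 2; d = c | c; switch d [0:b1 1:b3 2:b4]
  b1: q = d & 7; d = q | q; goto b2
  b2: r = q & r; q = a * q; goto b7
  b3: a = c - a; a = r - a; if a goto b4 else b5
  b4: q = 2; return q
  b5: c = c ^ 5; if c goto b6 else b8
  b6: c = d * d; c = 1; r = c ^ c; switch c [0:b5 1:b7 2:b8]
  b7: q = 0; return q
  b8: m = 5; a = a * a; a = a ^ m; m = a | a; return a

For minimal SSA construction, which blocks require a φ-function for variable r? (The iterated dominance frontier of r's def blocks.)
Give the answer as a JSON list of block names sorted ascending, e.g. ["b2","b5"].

Answer: ["b5", "b7", "b8"]

Analysis:
idom tree: b1←b0 b2←b1 b3←b0 b4←b0 b5←b3 b6←b5 b7←b0 b8←b5
Dom∩ at merges:
  b4: preds {b0,b3}: {b0} ∩ {b0,b3} = {b0}; idom=b0
  b5: preds {b3,b6}: {b0,b3} ∩ {b0,b3,b5,b6} = {b0,b3}; idom=b3
  b7: preds {b2,b6}: {b0,b1,b2} ∩ {b0,b3,b5,b6} = {b0}; idom=b0
  b8: preds {b5,b6}: {b0,b3,b5} ∩ {b0,b3,b5,b6} = {b0,b3,b5}; idom=b5

DF walk-up:
  join b4 pred b0: · stop@b0
  join b4 pred b3: b3 stop@b0
  join b5 pred b3: · stop@b3
  join b5 pred b6: b6→b5 stop@b3
  join b7 pred b2: b2→b1 stop@b0
  join b7 pred b6: b6→b5→b3 stop@b0
  join b8 pred b5: · stop@b5
  join b8 pred b6: b6 stop@b5
  DF(b0)=∅
  DF(b1)={b7}
  DF(b2)={b7}
  DF(b3)={b4,b7}
  DF(b4)=∅
  DF(b5)={b5,b7}
  DF(b6)={b5,b7,b8}
  DF(b7)=∅
  DF(b8)=∅

φ for r: defs {b0,b2,b6}
  DF⁺ = {b5,b7,b8}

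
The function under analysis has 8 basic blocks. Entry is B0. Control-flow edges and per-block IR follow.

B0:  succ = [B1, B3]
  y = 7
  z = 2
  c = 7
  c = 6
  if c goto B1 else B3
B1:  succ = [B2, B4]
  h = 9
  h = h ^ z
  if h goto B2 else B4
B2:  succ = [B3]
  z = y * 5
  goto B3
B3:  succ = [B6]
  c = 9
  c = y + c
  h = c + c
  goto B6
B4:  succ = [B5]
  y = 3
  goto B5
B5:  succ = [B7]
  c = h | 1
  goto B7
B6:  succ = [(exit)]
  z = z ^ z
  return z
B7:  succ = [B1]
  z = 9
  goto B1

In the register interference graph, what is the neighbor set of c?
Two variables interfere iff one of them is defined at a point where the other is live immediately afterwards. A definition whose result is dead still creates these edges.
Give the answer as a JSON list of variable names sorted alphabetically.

def/use:
  B0 def {c,y,z} use ∅
  B1 def {h} use {z}
  B2 def {z} use {y}
  B3 def {c,h} use {y}
  B4 def {y} use ∅
  B5 def {c} use {h}
  B6 def {z} use {z}
  B7 def {z} use ∅

Backward fixpoint:
  B0: in=∅ out={y,z}
  B1: in={y,z} out={h,y}
  B2: in={y} out={y,z}
  B3: in={y,z} out={z}
  B4: in={h} out={h,y}
  B5: in={h,y} out={y}
  B6: in={z} out=∅
  B7: in={y} out={y,z}

Interference:
  c↔{y,z}
  h↔{y,z}
  y↔{c,h,z}
  z↔{c,h,y}

N(c) = ["y", "z"]

Answer: ["y", "z"]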